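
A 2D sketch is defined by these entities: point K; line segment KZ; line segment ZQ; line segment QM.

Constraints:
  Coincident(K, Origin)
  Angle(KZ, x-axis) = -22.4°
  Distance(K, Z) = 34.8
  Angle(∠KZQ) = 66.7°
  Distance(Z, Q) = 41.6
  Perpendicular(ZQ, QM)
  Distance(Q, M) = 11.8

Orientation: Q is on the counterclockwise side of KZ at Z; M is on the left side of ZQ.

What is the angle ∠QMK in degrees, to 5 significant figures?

125.92°

∠KZQ = 66.7°, so ZQ runs at -22.4° + (180° − 66.7°) = 90.900° from the x-axis; with |ZQ| = 41.6, Q = Z + 41.6·(cos 90.900°, sin 90.900°) = (31.521, 28.334). ZQ is perpendicular to QM; with |QM| = 11.8 on the left of ZQ, M = Q + 11.8·(-0.99988, -0.015707) = (19.722, 28.148). Then cos ∠QMK = MQ·MK / (|MQ||MK|), giving 125.92°.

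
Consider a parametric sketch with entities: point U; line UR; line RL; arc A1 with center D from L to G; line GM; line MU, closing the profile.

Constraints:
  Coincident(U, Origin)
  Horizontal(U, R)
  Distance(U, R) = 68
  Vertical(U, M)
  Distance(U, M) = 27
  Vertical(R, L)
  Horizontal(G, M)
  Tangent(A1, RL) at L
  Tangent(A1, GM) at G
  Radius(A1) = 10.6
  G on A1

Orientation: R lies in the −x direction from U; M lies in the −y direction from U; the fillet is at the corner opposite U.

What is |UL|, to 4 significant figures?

69.95

The virtual corner opposite U is at (-68.00, -27.00). A1 meets RL tangentially, so DL is at right angles to RL and since A1 is tangent to GM there, DG ⟂ GM, with radius 10.6, so the center D sits 10.6 in from both sides at D = (-57.40, -16.40). That places the tangent points at L = (-68.00, -16.40) on RL and G = (-57.40, -27.00) on GM. Then |UL| = |L − U| = 69.95.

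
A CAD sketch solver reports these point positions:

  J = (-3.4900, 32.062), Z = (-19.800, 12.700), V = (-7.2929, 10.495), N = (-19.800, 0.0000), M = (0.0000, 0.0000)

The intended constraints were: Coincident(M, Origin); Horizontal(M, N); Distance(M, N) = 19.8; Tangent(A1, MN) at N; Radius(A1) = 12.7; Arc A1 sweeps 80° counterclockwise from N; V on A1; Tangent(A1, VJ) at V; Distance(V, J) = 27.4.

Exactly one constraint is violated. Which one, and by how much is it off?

Distance(V, J) = 27.4 — off by 5.50.

M = (0.00, 0.00) ✓; M.y = 0.00, N.y = 0.00 ✓; |MN| = 19.80 ✓; ∠(ZN, NM) = 90.00° ✓; |ZN| = 12.70 ✓; bearing(Z→V) − bearing(Z→N) = 80.00° ✓; |ZV| = 12.70 ✓; ∠(ZV, VJ) = 90.00° ✓; |VJ| = 21.90 ✗.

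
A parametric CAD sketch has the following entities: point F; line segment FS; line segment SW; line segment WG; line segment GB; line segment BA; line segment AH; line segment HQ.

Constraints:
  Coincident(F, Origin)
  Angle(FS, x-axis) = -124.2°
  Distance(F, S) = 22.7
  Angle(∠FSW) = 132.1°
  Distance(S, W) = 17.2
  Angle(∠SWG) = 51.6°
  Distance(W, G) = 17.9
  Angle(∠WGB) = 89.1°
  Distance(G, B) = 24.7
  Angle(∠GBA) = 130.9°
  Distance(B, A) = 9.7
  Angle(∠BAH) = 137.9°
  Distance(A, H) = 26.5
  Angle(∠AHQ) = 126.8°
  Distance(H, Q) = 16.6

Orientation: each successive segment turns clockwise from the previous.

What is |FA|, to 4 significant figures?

28.22

F is at the origin; FS runs at -124.2° with length 22.7, so S = (-12.76, -18.77). ∠FSW = 132.1° gives SW at -172.1° from the x-axis; with |SW| = 17.2, W = (-29.80, -21.14). ∠SWG = 51.6° gives WG at 59.50° from the x-axis; with |WG| = 17.9, G = (-20.71, -5.716). ∠WGB = 89.1° gives GB at -31.40° from the x-axis; with |GB| = 24.7, B = (0.3716, -18.58). ∠GBA = 130.9° gives BA at -80.50° from the x-axis; with |BA| = 9.7, A = (1.973, -28.15). Then |FA| = |A − F| = 28.22.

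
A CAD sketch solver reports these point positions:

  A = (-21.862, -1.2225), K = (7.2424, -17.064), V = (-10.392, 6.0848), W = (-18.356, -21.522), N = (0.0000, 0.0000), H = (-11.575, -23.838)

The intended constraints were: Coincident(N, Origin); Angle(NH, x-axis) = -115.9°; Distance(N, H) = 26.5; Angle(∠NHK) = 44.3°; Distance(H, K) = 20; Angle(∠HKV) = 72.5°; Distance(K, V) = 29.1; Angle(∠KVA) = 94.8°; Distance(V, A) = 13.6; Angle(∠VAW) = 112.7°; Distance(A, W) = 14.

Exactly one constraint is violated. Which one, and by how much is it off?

Distance(A, W) = 14 — off by 6.60.

N = (0.00, 0.00) ✓; NH at -115.9° ✓; |NH| = 26.50 ✓; ∠NHK = 44.30° ✓; |HK| = 20.00 ✓; ∠HKV = 72.50° ✓; |KV| = 29.10 ✓; ∠KVA = 94.80° ✓; |VA| = 13.60 ✓; ∠VAW = 112.7° ✓; |AW| = 20.60 ✗.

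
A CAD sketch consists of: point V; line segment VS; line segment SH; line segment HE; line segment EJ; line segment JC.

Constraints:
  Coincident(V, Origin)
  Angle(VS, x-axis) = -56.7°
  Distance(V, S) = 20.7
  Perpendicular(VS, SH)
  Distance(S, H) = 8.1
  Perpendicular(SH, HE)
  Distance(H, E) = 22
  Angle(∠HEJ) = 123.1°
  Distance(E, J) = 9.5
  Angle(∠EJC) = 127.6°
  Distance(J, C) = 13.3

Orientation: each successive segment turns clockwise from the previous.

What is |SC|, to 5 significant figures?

25.952

V is at the origin; VS runs at -56.7° with length 20.7, so S = (11.365, -17.301). VS ⟂ SH, so SH runs at -146.70°; with |SH| = 8.1, H = (4.5947, -21.748). The perpendicularity gives HE at right angles to SH, so HE runs at 123.30°; with |HE| = 22.0, E = (-7.4838, -3.3605). ∠HEJ = 123.1° gives EJ at 66.400° from the x-axis; with |EJ| = 9.5, J = (-3.6805, 5.3449). ∠EJC = 127.6° gives JC at 14.000° from the x-axis; with |JC| = 13.3, C = (9.2245, 8.5625). Then |SC| = |C − S| = 25.952.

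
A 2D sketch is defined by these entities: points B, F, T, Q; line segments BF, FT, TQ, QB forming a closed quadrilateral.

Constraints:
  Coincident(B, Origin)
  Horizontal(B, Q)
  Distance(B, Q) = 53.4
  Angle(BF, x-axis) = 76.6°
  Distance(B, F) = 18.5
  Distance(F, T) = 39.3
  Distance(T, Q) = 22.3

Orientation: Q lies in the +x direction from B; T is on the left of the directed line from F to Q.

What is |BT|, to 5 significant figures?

47.910

Checks: |FT| = 39.30 ✓; |TQ| = 22.30 ✓.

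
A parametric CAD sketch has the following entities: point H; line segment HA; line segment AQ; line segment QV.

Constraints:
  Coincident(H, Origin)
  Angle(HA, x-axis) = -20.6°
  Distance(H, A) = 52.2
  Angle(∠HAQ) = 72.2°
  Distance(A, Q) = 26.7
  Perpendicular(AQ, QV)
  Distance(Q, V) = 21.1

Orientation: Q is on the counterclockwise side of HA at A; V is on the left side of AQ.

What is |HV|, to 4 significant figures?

30.55

H is at the origin; HA runs at -20.6° with length 52.2, so A = 52.2·(cos -20.6°, sin -20.6°) = (48.86, -18.37). ∠HAQ = 72.2°, so AQ runs at -20.6° + (180° − 72.2°) = 87.20° from the x-axis; with |AQ| = 26.7, Q = A + 26.7·(cos 87.20°, sin 87.20°) = (50.17, 8.302). AQ ⟂ QV; with |QV| = 21.1 on the left of AQ, V = Q + 21.1·(-0.9988, 0.04885) = (29.09, 9.333). Then |HV| = |V − H| = 30.55.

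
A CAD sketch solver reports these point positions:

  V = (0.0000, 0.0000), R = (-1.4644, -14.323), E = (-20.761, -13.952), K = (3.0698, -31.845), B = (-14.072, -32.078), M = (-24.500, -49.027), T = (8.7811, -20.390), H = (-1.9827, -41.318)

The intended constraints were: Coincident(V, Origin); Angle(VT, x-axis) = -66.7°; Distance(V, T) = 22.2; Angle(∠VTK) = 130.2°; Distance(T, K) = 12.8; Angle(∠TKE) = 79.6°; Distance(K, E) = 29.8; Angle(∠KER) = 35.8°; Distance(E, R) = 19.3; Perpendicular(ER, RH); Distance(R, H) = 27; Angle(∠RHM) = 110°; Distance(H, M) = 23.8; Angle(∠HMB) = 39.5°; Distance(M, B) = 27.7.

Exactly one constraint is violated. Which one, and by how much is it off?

Distance(M, B) = 27.7 — off by 7.80.

V = (0.00, 0.00) ✓; VT at -66.70° ✓; |VT| = 22.20 ✓; ∠VTK = 130.2° ✓; |TK| = 12.80 ✓; ∠TKE = 79.60° ✓; |KE| = 29.80 ✓; ∠KER = 35.80° ✓; |ER| = 19.30 ✓; ∠(ER, RH) = 90.00° ✓; |RH| = 27.00 ✓; ∠RHM = 110.0° ✓; |HM| = 23.80 ✓; ∠HMB = 39.50° ✓; |MB| = 19.90 ✗.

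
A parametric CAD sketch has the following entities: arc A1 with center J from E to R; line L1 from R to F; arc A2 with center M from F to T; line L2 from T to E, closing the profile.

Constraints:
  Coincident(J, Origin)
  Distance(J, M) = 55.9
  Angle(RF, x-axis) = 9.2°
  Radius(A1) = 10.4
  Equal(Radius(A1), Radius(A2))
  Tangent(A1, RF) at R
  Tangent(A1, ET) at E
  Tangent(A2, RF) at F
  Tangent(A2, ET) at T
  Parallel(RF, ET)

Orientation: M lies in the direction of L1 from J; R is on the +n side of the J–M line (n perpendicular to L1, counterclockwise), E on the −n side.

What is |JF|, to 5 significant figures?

56.859

Tangency of A1 to both parallel lines with radius 10.4 puts R and E at J ± 10.4·n: R = (-1.6628, 10.266), E = (1.6628, -10.266). Equal radii place F and T the same way about M: F = M + 10.4·n = (53.518, 19.204), T = M − 10.4·n = (56.844, -1.3289). Then |JF| = |F − J| = 56.859.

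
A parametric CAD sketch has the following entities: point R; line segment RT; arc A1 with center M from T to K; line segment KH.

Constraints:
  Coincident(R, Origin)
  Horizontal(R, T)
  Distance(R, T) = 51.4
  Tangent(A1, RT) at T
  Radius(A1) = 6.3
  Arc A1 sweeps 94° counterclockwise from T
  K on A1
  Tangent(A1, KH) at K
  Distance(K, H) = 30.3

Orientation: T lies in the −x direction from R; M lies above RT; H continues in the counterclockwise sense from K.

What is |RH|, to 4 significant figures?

59.98

On A1, T sits at bearing -90° from M; a 94° counterclockwise sweep puts K at bearing 4°, so K = M + 6.3·(cos 4°, sin 4°) = (-45.12, 6.739). A1 meets KH tangentially, so MK is at right angles to KH, so KH runs along (−sin 4°, cos 4°); with |KH| = 30.3, H = (-47.23, 36.97). Then |RH| = |H − R| = 59.98.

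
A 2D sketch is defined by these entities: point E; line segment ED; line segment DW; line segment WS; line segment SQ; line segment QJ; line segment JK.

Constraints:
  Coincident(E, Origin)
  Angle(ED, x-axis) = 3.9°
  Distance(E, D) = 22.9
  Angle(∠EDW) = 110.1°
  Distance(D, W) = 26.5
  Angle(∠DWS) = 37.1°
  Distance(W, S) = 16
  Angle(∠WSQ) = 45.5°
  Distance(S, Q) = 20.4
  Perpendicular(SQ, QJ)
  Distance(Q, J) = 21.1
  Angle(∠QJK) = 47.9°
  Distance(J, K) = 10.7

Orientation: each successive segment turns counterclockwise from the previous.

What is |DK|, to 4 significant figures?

29.17

E is at the origin; ED runs at 3.9° with length 22.9, so D = (22.85, 1.558). ∠EDW = 110.1° gives DW at 73.80° from the x-axis; with |DW| = 26.5, W = (30.24, 27.01). ∠DWS = 37.1° gives WS at -143.3° from the x-axis; with |WS| = 16.0, S = (17.41, 17.44). ∠WSQ = 45.5° gives SQ at -8.800° from the x-axis; with |SQ| = 20.4, Q = (37.57, 14.32). SQ ⟂ QJ, so QJ runs at 81.20°; with |QJ| = 21.1, J = (40.80, 35.17). ∠QJK = 47.9° gives JK at -146.7° from the x-axis; with |JK| = 10.7, K = (31.86, 29.30). Then |DK| = |K − D| = 29.17.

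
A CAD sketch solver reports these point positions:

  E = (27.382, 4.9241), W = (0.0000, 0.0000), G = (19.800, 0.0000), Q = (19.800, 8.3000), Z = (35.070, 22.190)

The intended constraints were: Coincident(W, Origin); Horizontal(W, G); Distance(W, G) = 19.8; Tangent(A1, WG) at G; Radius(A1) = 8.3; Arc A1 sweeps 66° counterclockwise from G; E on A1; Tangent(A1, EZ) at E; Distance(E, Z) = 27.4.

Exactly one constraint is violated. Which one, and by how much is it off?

Distance(E, Z) = 27.4 — off by 8.50.

W = (0.00, 0.00) ✓; W.y = 0.00, G.y = 0.00 ✓; |WG| = 19.80 ✓; ∠(QG, GW) = 90.00° ✓; |QG| = 8.300 ✓; bearing(Q→E) − bearing(Q→G) = 66.00° ✓; |QE| = 8.300 ✓; ∠(QE, EZ) = 90.00° ✓; |EZ| = 18.90 ✗.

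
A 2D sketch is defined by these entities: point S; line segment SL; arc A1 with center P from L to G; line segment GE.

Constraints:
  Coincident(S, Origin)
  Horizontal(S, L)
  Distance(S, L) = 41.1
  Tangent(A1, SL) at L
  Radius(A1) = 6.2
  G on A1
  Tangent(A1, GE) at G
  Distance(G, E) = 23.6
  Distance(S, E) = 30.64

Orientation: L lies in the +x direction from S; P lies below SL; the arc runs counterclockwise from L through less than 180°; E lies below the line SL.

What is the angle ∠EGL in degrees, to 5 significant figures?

153.45°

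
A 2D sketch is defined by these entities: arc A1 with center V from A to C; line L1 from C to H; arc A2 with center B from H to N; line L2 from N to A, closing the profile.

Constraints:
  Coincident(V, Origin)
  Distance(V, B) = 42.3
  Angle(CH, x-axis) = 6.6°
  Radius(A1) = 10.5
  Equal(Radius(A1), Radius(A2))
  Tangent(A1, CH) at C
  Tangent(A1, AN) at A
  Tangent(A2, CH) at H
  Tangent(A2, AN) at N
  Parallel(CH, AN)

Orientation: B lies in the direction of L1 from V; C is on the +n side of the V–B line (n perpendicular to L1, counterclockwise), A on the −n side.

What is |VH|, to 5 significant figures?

43.584

The slot axis is L1's direction at 6.6°, so u = (cos 6.6°, sin 6.6°) = (0.99337, 0.11494) and n = (−sin 6.6°, cos 6.6°) = (-0.11494, 0.99337). V is at the origin and B lies 42.3 along u from V, so B = 42.3·u = (42.020, 4.8618). Tangency of A1 to both parallel lines with radius 10.5 puts C and A at V ± 10.5·n: C = (-1.2068, 10.430), A = (1.2068, -10.430). Equal radii place H and N the same way about B: H = B + 10.5·n = (40.813, 15.292), N = B − 10.5·n = (43.227, -5.5686). Then |VH| = |H − V| = 43.584.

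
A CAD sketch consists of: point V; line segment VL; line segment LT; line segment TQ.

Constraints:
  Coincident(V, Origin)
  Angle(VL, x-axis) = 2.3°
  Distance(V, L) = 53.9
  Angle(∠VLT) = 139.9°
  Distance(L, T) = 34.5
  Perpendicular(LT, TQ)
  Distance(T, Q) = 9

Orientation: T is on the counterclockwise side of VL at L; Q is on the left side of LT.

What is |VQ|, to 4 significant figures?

79.98

V is at the origin; VL runs at 2.3° with length 53.9, so L = 53.9·(cos 2.3°, sin 2.3°) = (53.86, 2.163). ∠VLT = 139.9°, so LT runs at 2.3° + (180° − 139.9°) = 42.40° from the x-axis; with |LT| = 34.5, T = L + 34.5·(cos 42.40°, sin 42.40°) = (79.33, 25.43). The perpendicularity gives TQ at right angles to LT; with |TQ| = 9.0 on the left of LT, Q = T + 9.0·(-0.6743, 0.7385) = (73.26, 32.07). Then |VQ| = |Q − V| = 79.98.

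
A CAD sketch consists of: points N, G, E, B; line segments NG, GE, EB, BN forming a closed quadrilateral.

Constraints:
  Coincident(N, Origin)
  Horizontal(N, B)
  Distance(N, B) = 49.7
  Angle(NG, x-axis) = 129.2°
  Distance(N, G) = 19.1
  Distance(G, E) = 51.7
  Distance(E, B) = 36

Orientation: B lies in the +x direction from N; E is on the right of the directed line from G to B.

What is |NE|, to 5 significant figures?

32.636

N is at the origin; NB is horizontal with |NB| = 49.7 and B in +x, so B = (49.7, 0). NG runs at 129.2° with |NG| = 19.1, so G = (-12.072, 14.801). E is determined by |GE| = 51.7 and |EB| = 36.0 together: it lies at the intersection of circle(G, 51.7) and circle(B, 36.0). With |GB| = 63.520, the foot of the radical line on GB is 42.598 from G and the perpendicular offset is √(51.7² − 42.598²) = 29.296. Taking the right-of-GB solution: E = (22.527, -23.615).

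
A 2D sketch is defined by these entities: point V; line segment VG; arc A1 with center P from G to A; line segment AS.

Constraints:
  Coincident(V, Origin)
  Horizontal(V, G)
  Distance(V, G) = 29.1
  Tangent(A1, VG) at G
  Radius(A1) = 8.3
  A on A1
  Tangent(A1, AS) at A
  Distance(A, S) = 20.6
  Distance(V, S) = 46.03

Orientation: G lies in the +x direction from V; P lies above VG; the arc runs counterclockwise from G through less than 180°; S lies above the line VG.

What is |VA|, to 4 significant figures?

38.46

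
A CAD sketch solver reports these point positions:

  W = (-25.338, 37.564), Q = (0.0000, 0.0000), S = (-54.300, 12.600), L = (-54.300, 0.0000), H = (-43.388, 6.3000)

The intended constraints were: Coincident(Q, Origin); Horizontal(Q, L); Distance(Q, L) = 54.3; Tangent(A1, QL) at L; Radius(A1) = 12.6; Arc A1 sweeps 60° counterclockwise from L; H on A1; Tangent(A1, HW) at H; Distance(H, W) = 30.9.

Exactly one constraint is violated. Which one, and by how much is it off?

Distance(H, W) = 30.9 — off by 5.20.

Q = (0.00, 0.00) ✓; Q.y = 0.00, L.y = 0.00 ✓; |QL| = 54.30 ✓; ∠(SL, LQ) = 90.00° ✓; |SL| = 12.60 ✓; bearing(S→H) − bearing(S→L) = 60.00° ✓; |SH| = 12.60 ✓; ∠(SH, HW) = 90.00° ✓; |HW| = 36.10 ✗.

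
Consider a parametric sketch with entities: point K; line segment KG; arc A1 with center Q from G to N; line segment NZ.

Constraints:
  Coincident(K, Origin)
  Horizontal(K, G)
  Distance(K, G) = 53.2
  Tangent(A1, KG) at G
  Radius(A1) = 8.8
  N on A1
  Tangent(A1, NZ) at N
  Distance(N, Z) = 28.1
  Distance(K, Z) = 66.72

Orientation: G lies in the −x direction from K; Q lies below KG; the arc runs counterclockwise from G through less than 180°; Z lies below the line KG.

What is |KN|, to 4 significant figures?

62.69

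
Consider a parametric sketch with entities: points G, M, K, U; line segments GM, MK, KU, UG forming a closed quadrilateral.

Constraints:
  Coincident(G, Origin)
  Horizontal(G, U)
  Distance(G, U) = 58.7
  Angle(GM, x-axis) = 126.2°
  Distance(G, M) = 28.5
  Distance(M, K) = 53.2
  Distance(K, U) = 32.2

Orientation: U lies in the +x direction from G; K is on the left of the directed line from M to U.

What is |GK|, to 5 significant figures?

43.136

Checks: |MK| = 53.20 ✓; |KU| = 32.20 ✓.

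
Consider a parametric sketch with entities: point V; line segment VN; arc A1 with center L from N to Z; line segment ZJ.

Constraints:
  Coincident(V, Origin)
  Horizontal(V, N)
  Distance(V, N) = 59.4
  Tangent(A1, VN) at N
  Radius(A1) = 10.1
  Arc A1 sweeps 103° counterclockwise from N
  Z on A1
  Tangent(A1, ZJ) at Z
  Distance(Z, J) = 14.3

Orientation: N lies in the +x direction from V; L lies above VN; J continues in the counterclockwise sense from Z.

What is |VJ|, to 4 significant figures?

71.07

V is at the origin; V and N share the same y with |VN| = 59.4 and N on the +x side, so N = (59.40, 0.000). The tangent condition forces LN to be normal to VN, so L = N + (0, 10.1) = (59.40, 10.10). On A1, N sits at bearing -90° from L; a 103° counterclockwise sweep puts Z at bearing 13°, so Z = L + 10.1·(cos 13°, sin 13°) = (69.24, 12.37). Since A1 is tangent to ZJ there, LZ ⟂ ZJ, so ZJ runs along (−sin 13°, cos 13°); with |ZJ| = 14.3, J = (66.02, 26.31). Then |VJ| = |J − V| = 71.07.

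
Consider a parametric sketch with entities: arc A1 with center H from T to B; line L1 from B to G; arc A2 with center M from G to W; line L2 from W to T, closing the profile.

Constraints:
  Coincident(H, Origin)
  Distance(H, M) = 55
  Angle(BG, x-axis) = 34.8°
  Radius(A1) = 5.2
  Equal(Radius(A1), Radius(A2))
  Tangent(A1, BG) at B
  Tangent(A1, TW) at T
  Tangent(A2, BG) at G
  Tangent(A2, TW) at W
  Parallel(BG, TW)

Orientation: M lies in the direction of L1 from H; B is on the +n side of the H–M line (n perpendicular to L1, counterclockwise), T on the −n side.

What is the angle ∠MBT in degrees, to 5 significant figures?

84.599°

The slot axis is L1's direction at 34.8°, so u = (cos 34.8°, sin 34.8°) = (0.82115, 0.57071) and n = (−sin 34.8°, cos 34.8°) = (-0.57071, 0.82115). H is at the origin and M lies 55.0 along u from H, so M = 55.0·u = (45.163, 31.389). Tangency of A1 to both parallel lines with radius 5.2 puts B and T at H ± 5.2·n: B = (-2.9677, 4.2700), T = (2.9677, -4.2700). Then cos ∠MBT = BM·BT / (|BM||BT|), giving 84.599°.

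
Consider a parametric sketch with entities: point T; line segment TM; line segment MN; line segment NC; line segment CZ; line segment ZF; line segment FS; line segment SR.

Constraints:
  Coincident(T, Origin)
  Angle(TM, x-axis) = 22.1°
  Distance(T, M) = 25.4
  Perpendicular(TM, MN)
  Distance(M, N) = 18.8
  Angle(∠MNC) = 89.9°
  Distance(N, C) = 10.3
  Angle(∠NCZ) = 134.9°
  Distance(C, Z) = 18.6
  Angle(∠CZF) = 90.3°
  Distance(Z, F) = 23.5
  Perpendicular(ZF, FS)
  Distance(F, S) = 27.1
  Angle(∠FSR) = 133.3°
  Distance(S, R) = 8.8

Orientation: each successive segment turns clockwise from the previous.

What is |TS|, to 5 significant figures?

38.630

∠CZF = 90.3° gives ZF at 67.200° from the x-axis; with |ZF| = 23.5, F = (13.055, 17.240). ZF is perpendicular to FS, so FS runs at -22.800°; with |FS| = 27.1, S = (38.037, 6.7385). Then |TS| = |S − T| = 38.630.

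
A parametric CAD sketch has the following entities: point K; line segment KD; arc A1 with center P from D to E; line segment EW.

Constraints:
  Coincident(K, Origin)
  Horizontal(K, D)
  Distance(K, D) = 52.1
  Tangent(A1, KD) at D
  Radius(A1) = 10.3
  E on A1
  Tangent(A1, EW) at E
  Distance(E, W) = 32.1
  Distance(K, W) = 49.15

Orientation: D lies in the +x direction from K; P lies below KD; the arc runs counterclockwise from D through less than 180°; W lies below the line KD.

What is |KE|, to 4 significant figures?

42.92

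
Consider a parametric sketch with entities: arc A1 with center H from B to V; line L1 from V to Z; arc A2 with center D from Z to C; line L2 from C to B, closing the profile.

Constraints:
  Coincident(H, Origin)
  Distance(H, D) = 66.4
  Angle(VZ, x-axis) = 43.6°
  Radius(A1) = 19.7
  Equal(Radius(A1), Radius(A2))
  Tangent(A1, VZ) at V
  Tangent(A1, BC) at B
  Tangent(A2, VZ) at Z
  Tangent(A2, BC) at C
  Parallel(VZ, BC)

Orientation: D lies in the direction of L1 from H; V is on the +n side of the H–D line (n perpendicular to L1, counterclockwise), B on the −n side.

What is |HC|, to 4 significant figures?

69.26

The slot axis is L1's direction at 43.6°, so u = (cos 43.6°, sin 43.6°) = (0.7242, 0.6896) and n = (−sin 43.6°, cos 43.6°) = (-0.6896, 0.7242). H is at the origin and D lies 66.4 along u from H, so D = 66.4·u = (48.09, 45.79). Tangency of A1 to both parallel lines with radius 19.7 puts V and B at H ± 19.7·n: V = (-13.59, 14.27), B = (13.59, -14.27). Equal radii place Z and C the same way about D: Z = D + 19.7·n = (34.50, 60.06), C = D − 19.7·n = (61.67, 31.52). Then |HC| = |C − H| = 69.26.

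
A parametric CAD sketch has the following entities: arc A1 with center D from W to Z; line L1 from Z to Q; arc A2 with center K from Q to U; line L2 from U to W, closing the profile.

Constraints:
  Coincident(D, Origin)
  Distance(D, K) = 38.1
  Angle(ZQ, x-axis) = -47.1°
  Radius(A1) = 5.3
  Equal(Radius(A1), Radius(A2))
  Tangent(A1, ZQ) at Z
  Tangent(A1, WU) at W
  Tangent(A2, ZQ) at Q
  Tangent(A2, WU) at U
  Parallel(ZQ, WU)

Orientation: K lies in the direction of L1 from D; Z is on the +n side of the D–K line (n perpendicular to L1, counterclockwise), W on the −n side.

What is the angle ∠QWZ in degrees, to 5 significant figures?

74.453°

Tangency of A1 to both parallel lines with radius 5.3 puts Z and W at D ± 5.3·n: Z = (3.8825, 3.6078), W = (-3.8825, -3.6078). Equal radii place Q and U the same way about K: Q = K + 5.3·n = (29.818, -24.302), U = K − 5.3·n = (22.053, -31.518). Then cos ∠QWZ = WQ·WZ / (|WQ||WZ|), giving 74.453°.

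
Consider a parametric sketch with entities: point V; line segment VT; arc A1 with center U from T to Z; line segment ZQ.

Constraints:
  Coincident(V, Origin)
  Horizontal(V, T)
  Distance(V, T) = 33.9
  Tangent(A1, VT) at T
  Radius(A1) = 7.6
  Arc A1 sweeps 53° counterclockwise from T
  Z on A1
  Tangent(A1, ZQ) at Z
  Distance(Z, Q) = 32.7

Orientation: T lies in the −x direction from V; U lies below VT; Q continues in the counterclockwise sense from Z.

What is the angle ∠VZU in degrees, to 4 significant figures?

41.33°

V is at the origin; VT is horizontal with |VT| = 33.9 and T on the −x side, so T = (-33.90, 0.000). Tangency of A1 to VT means the radius UT is perpendicular to VT, so U = T + (0, -7.6) = (-33.90, -7.600). On A1, T sits at bearing 90° from U; a 53° counterclockwise sweep puts Z at bearing 143°, so Z = U + 7.6·(cos 143°, sin 143°) = (-39.97, -3.026). Then cos ∠VZU = ZV·ZU / (|ZV||ZU|), giving 41.33°.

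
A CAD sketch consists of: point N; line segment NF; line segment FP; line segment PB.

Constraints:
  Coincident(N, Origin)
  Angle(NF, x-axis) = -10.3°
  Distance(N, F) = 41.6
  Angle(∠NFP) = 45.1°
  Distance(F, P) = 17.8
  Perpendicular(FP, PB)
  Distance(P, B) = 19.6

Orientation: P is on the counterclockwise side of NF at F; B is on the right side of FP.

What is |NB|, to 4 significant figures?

50.41

N is at the origin; NF runs at -10.3° with length 41.6, so F = 41.6·(cos -10.3°, sin -10.3°) = (40.93, -7.438). ∠NFP = 45.1°, so FP runs at -10.3° + (180° − 45.1°) = 124.6° from the x-axis; with |FP| = 17.8, P = F + 17.8·(cos 124.6°, sin 124.6°) = (30.82, 7.214). FP is perpendicular to PB; with |PB| = 19.6 on the right of FP, B = P + 19.6·(0.8231, 0.5678) = (46.96, 18.34). Then |NB| = |B − N| = 50.41.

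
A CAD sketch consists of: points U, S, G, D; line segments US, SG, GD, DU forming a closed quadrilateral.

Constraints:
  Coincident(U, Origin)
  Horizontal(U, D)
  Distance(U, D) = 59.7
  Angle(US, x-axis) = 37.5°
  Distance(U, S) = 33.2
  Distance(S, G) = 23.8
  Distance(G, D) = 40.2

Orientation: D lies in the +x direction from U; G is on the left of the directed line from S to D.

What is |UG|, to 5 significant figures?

56.909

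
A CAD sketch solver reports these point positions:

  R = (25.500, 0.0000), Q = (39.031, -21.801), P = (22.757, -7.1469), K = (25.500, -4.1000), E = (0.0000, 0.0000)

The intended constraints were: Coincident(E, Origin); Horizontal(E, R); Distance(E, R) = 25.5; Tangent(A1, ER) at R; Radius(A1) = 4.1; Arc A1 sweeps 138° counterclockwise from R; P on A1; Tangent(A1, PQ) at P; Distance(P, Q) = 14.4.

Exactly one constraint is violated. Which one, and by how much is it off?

Distance(P, Q) = 14.4 — off by 7.50.

E = (0.00, 0.00) ✓; E.y = 0.00, R.y = 0.00 ✓; |ER| = 25.50 ✓; ∠(KR, RE) = 90.00° ✓; |KR| = 4.100 ✓; bearing(K→P) − bearing(K→R) = 138.0° ✓; |KP| = 4.100 ✓; ∠(KP, PQ) = 90.01° ✓; |PQ| = 21.90 ✗.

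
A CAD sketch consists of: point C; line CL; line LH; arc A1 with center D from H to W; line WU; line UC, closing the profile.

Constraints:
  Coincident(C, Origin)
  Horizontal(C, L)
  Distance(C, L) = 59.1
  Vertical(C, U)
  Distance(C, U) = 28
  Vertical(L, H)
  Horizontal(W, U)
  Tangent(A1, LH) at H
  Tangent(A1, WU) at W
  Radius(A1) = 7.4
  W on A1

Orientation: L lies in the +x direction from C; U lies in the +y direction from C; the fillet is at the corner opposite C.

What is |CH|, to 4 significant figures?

62.59

C is at the origin; CL is horizontal with |CL| = 59.1 and L on the +x side, so L = (59.10, 0.000). CU is vertical with |CU| = 28.0 and U on the +y side, so U = (0.000, 28.00). The virtual corner opposite C is at (59.10, 28.00). Tangency of A1 to LH means the radius DH is perpendicular to LH and the tangent condition forces DW to be normal to WU, with radius 7.4, so the center D sits 7.4 in from both sides at D = (51.70, 20.60). That places the tangent points at H = (59.10, 20.60) on LH and W = (51.70, 28.00) on WU. Then |CH| = |H − C| = 62.59.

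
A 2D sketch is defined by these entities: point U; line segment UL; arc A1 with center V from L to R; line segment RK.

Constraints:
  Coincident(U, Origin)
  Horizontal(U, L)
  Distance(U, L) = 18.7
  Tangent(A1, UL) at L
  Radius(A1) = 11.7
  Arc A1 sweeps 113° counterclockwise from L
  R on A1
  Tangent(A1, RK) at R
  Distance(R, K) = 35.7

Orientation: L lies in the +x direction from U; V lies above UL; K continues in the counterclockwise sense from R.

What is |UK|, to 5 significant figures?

51.527

U is at the origin; U and L share the same y with |UL| = 18.7 and L on the +x side, so L = (18.700, 0.0000). Since A1 is tangent to UL there, VL ⟂ UL, so V = L + (0, 11.7) = (18.700, 11.700). On A1, L sits at bearing -90° from V; a 113° counterclockwise sweep puts R at bearing 23°, so R = V + 11.7·(cos 23°, sin 23°) = (29.470, 16.272). Since A1 is tangent to RK there, VR ⟂ RK, so RK runs along (−sin 23°, cos 23°); with |RK| = 35.7, K = (15.521, 49.134). Then |UK| = |K − U| = 51.527.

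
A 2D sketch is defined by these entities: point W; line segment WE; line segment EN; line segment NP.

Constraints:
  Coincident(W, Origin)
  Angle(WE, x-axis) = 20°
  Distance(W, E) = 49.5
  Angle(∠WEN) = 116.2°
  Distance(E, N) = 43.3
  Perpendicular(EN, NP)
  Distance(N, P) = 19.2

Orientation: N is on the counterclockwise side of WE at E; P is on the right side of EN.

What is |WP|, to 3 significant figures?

91.1

W is at the origin; WE runs at 20.0° with length 49.5, so E = 49.5·(cos 20.0°, sin 20.0°) = (46.5, 16.9). ∠WEN = 116.2°, so EN runs at 20.0° + (180° − 116.2°) = 83.8° from the x-axis; with |EN| = 43.3, N = E + 43.3·(cos 83.8°, sin 83.8°) = (51.2, 60.0). The perpendicularity gives NP at right angles to EN; with |NP| = 19.2 on the right of EN, P = N + 19.2·(0.994, -0.108) = (70.3, 57.9). Then |WP| = |P − W| = 91.1.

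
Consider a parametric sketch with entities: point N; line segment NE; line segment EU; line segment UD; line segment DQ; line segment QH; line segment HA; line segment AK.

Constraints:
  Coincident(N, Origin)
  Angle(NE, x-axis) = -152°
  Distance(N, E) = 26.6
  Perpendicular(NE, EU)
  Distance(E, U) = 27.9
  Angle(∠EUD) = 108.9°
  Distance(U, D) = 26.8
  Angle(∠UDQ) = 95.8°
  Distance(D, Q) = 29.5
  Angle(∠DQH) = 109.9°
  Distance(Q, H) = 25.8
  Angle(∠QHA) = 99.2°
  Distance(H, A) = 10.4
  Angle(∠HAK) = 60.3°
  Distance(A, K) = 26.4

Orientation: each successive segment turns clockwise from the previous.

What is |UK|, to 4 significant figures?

39.99

∠QHA = 99.2° gives HA at 171.8° from the x-axis; with |HA| = 10.4, A = (-12.82, -9.298). ∠HAK = 60.3° gives AK at 52.10° from the x-axis; with |AK| = 26.4, K = (3.402, 11.53). Then |UK| = |K − U| = 39.99.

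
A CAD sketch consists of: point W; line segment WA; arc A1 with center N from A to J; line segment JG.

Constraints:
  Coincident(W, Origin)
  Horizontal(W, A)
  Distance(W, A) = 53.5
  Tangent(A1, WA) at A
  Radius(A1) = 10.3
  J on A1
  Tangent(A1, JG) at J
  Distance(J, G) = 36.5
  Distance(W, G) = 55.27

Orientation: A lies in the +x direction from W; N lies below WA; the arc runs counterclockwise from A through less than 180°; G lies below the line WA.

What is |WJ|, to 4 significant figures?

44.20

Checks: |NJ| = 10.30 ✓; ∠(NJ, JG) = 90.00° ✓; |JG| = 36.50 ✓; |WG| = 55.27 ✓.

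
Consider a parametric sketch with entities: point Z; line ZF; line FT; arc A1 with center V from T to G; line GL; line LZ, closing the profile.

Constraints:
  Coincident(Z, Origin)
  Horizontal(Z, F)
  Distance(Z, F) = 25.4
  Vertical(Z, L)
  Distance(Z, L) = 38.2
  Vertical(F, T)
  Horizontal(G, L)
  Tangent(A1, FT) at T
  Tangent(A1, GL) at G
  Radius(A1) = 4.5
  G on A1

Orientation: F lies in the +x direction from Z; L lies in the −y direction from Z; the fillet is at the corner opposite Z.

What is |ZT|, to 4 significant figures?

42.20

Z is at the origin; Z and F share the same y with |ZF| = 25.4 and F on the +x side, so F = (25.40, 0.000). ZL is vertical with |ZL| = 38.2 and L on the −y side, so L = (0.000, -38.20). The virtual corner opposite Z is at (25.40, -38.20). Tangency of A1 to FT means the radius VT is perpendicular to FT and since A1 is tangent to GL there, VG ⟂ GL, with radius 4.5, so the center V sits 4.5 in from both sides at V = (20.90, -33.70). That places the tangent points at T = (25.40, -33.70) on FT and G = (20.90, -38.20) on GL. Then |ZT| = |T − Z| = 42.20.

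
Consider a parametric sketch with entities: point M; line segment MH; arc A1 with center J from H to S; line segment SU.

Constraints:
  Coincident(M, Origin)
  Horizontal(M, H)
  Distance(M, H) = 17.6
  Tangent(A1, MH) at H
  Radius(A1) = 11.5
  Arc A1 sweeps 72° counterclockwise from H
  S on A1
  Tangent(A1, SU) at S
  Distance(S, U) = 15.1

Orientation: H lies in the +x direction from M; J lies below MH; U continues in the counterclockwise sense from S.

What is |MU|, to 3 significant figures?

22.4

M is at the origin; MH is horizontal with |MH| = 17.6 and H on the +x side, so H = (17.6, 0.00). Tangency of A1 to MH means the radius JH is perpendicular to MH, so J = H + (0, -11.5) = (17.6, -11.5). On A1, H sits at bearing 90° from J; a 72° counterclockwise sweep puts S at bearing 162°, so S = J + 11.5·(cos 162°, sin 162°) = (6.66, -7.95). Tangency of A1 to SU means the radius JS is perpendicular to SU, so SU runs along (−sin 162°, cos 162°); with |SU| = 15.1, U = (2.00, -22.3). Then |MU| = |U − M| = 22.4.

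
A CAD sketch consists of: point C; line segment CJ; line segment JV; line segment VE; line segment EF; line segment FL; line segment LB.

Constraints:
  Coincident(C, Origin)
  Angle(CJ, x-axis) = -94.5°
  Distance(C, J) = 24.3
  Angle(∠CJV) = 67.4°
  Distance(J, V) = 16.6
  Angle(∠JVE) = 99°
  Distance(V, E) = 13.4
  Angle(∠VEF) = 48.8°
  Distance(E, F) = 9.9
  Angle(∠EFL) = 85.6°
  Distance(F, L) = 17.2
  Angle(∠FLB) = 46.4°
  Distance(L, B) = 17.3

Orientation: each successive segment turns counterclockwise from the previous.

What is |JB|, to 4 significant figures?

26.05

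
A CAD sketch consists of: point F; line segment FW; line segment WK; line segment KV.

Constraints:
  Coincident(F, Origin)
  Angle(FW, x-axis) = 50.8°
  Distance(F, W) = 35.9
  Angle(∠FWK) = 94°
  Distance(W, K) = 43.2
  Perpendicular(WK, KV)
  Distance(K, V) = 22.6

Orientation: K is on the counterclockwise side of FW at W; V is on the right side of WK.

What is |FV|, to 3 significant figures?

74.2

F is at the origin; FW runs at 50.8° with length 35.9, so W = 35.9·(cos 50.8°, sin 50.8°) = (22.7, 27.8). ∠FWK = 94.0°, so WK runs at 50.8° + (180° − 94.0°) = 137° from the x-axis; with |WK| = 43.2, K = W + 43.2·(cos 137°, sin 137°) = (-8.80, 57.4). WK is perpendicular to KV; with |KV| = 22.6 on the right of WK, V = K + 22.6·(0.685, 0.729) = (6.67, 73.9). Then |FV| = |V − F| = 74.2.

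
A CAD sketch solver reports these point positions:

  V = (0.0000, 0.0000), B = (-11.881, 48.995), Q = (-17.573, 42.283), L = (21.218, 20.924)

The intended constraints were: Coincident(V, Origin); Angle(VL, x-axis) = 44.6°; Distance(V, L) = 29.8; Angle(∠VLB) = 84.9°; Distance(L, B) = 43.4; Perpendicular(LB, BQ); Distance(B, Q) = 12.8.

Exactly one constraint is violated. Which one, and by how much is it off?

Distance(B, Q) = 12.8 — off by 4.00.

V = (0.00, 0.00) ✓; VL at 44.60° ✓; |VL| = 29.80 ✓; ∠VLB = 84.90° ✓; |LB| = 43.40 ✓; ∠(LB, BQ) = 90.00° ✓; |BQ| = 8.801 ✗.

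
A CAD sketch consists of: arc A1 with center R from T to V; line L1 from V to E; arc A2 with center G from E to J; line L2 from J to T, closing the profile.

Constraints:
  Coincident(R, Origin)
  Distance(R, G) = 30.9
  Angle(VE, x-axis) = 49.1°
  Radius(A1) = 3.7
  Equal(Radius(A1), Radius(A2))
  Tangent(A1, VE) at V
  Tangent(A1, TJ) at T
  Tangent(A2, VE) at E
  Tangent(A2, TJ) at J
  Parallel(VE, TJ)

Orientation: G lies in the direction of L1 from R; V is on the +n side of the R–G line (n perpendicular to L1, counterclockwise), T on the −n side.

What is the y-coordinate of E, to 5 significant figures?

25.778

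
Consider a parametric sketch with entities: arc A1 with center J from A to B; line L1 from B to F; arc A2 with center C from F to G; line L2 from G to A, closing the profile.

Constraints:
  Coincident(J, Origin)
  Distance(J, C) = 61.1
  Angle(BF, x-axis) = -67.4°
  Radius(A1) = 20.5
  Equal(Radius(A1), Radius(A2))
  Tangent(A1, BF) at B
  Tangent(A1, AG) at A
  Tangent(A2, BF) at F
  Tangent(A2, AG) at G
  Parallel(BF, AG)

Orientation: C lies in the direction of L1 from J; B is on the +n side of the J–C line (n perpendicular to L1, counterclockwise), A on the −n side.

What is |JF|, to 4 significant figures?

64.45

The slot axis is L1's direction at -67.4°, so u = (cos -67.4°, sin -67.4°) = (0.3843, -0.9232) and n = (−sin -67.4°, cos -67.4°) = (0.9232, 0.3843). J is at the origin and C lies 61.1 along u from J, so C = 61.1·u = (23.48, -56.41). Tangency of A1 to both parallel lines with radius 20.5 puts B and A at J ± 20.5·n: B = (18.93, 7.878), A = (-18.93, -7.878). Equal radii place F and G the same way about C: F = C + 20.5·n = (42.41, -48.53), G = C − 20.5·n = (4.555, -64.29). Then |JF| = |F − J| = 64.45.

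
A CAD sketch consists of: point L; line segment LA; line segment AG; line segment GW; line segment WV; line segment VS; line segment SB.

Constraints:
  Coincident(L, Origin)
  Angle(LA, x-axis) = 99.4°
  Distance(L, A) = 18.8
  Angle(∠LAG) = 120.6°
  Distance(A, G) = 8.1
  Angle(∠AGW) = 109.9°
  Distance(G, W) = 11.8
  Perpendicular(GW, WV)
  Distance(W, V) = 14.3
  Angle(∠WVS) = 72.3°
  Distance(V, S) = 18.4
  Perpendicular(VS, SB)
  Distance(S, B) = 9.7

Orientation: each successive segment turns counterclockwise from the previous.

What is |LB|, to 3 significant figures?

25.6

L is at the origin; LA runs at 99.4° with length 18.8, so A = (-3.07, 18.5). ∠LAG = 120.6° gives AG at 159° from the x-axis; with |AG| = 8.1, G = (-10.6, 21.5). ∠AGW = 109.9° gives GW at -131° from the x-axis; with |GW| = 11.8, W = (-18.4, 12.6). GW ⟂ WV, so WV runs at -41.1°; with |WV| = 14.3, V = (-7.60, 3.18). ∠WVS = 72.3° gives VS at 66.6° from the x-axis; with |VS| = 18.4, S = (-0.296, 20.1). VS ⟂ SB, so SB runs at 157°; with |SB| = 9.7, B = (-9.20, 23.9). Then |LB| = |B − L| = 25.6.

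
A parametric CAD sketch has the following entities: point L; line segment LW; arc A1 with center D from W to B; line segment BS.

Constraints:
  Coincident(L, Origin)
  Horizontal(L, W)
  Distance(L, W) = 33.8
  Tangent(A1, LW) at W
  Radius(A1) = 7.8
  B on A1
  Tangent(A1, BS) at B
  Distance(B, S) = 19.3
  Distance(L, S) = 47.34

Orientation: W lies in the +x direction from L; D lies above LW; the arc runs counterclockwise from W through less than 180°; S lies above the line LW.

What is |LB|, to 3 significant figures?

42.5

L is at the origin; LW is horizontal with |LW| = 33.8 and W on the +x side, so W = (33.8, 0.00). Tangency of A1 to LW means the radius DW is perpendicular to LW, so D = W + (0, 7.8) = (33.8, 7.80). Since DB ⟂ BS (tangency), |DS| = √(7.8² + 19.3²) = 20.8 regardless of where B sits on A1. So S lies on both circle(L, 47.34) and circle(D, 20.8); the above-LW intersection is S = (38.0, 28.2). B is the foot of the tangent from S: B = (41.5, 9.19).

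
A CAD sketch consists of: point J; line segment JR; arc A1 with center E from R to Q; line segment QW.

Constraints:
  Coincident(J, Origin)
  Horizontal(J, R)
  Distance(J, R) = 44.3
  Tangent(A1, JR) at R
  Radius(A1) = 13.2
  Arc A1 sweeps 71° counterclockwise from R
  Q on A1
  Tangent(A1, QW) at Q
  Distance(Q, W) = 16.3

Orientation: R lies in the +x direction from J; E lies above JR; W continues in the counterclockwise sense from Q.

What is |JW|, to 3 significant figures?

66.7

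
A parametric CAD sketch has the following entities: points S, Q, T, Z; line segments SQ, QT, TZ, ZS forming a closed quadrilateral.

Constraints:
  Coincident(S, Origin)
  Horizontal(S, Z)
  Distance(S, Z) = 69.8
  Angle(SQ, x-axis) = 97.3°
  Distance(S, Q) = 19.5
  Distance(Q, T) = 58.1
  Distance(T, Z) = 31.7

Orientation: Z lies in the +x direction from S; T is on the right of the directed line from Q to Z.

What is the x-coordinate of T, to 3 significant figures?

43.0

S is at the origin; S and Z share the same y with |SZ| = 69.8 and Z in +x, so Z = (69.8, 0). SQ runs at 97.3° with |SQ| = 19.5, so Q = (-2.48, 19.3). T is determined by |QT| = 58.1 and |TZ| = 31.7 together: it lies at the intersection of circle(Q, 58.1) and circle(Z, 31.7). With |QZ| = 74.8, the foot of the radical line on QZ is 53.3 from Q and the perpendicular offset is √(58.1² − 53.3²) = 23.2. Taking the right-of-QZ solution: T = (43.0, -16.9).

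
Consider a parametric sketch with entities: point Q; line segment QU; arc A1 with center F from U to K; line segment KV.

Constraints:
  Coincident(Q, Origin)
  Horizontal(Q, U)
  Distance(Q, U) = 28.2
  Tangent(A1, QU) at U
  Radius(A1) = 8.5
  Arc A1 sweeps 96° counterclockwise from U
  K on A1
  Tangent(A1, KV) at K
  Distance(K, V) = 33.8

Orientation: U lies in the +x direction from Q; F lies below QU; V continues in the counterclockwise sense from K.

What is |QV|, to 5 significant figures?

48.900

Q is at the origin; QU is horizontal with |QU| = 28.2 and U on the +x side, so U = (28.200, 0.0000). Since A1 is tangent to QU there, FU ⟂ QU, so F = U + (0, -8.5) = (28.200, -8.5000). On A1, U sits at bearing 90° from F; a 96° counterclockwise sweep puts K at bearing 186°, so K = F + 8.5·(cos 186°, sin 186°) = (19.747, -9.3885). Since A1 is tangent to KV there, FK ⟂ KV, so KV runs along (−sin 186°, cos 186°); with |KV| = 33.8, V = (23.280, -43.003). Then |QV| = |V − Q| = 48.900.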